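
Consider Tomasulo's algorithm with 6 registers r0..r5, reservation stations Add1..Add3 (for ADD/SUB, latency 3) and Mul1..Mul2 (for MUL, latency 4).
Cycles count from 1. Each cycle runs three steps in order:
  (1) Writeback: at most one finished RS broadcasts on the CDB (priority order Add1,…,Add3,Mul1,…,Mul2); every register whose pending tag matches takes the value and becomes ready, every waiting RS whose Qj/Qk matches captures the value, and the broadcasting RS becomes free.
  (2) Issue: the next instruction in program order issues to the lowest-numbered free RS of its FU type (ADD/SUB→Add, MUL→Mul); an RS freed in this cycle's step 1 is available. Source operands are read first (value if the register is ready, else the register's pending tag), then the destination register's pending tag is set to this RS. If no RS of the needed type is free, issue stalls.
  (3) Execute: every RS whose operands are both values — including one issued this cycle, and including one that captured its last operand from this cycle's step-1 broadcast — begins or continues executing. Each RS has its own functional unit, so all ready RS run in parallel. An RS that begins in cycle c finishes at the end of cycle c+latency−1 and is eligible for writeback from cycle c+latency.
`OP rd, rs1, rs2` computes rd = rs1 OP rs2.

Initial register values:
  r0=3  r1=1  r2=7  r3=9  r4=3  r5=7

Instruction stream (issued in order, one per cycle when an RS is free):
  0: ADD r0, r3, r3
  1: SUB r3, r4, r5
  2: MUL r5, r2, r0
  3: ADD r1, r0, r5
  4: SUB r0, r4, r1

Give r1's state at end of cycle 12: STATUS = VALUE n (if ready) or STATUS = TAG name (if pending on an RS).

  c1: issue ADD r0<-Add1  regs: r0:Add1,r1:1,r2:7,r3:9,r4:3,r5:7
  c2: issue SUB r3<-Add2  regs: r0:Add1,r1:1,r2:7,r3:Add2,r4:3,r5:7
  c3: issue MUL r5<-Mul1  regs: r0:Add1,r1:1,r2:7,r3:Add2,r4:3,r5:Mul1
  c4: CDB Add1=18; issue ADD r1<-Add1  regs: r0:18,r1:Add1,r2:7,r3:Add2,r4:3,r5:Mul1
  c5: CDB Add2=-4; issue SUB r0<-Add2  regs: r0:Add2,r1:Add1,r2:7,r3:-4,r4:3,r5:Mul1
  c6: -  regs: r0:Add2,r1:Add1,r2:7,r3:-4,r4:3,r5:Mul1
  c7: -  regs: r0:Add2,r1:Add1,r2:7,r3:-4,r4:3,r5:Mul1
  c8: CDB Mul1=126  regs: r0:Add2,r1:Add1,r2:7,r3:-4,r4:3,r5:126
  c9: -  regs: r0:Add2,r1:Add1,r2:7,r3:-4,r4:3,r5:126
  c10: -  regs: r0:Add2,r1:Add1,r2:7,r3:-4,r4:3,r5:126
  c11: CDB Add1=144  regs: r0:Add2,r1:144,r2:7,r3:-4,r4:3,r5:126
  c12: -  regs: r0:Add2,r1:144,r2:7,r3:-4,r4:3,r5:126

STATUS = VALUE 144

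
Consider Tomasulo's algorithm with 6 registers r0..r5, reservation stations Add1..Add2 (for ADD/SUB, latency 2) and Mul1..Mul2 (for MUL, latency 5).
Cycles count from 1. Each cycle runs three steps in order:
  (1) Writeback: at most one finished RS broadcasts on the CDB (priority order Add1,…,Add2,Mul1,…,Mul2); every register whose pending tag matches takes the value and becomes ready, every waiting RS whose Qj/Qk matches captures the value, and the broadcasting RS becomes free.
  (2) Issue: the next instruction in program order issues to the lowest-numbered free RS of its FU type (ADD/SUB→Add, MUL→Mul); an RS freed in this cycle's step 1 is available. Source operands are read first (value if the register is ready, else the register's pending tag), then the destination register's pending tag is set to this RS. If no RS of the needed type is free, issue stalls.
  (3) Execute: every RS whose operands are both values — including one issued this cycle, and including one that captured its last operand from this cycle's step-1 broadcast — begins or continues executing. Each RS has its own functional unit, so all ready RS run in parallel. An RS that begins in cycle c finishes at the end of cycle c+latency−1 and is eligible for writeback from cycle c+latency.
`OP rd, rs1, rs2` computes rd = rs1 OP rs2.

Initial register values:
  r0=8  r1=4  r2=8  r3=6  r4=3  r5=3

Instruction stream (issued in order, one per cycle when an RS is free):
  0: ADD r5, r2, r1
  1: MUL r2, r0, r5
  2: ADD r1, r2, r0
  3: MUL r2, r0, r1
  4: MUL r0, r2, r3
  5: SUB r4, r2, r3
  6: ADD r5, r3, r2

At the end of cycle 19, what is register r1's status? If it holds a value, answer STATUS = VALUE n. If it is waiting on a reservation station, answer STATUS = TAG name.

  c1: issue ADD r5<-Add1  regs: r0:8,r1:4,r2:8,r3:6,r4:3,r5:Add1
  c2: issue MUL r2<-Mul1  regs: r0:8,r1:4,r2:Mul1,r3:6,r4:3,r5:Add1
  c3: CDB Add1=12; issue ADD r1<-Add1  regs: r0:8,r1:Add1,r2:Mul1,r3:6,r4:3,r5:12
  c4: issue MUL r2<-Mul2  regs: r0:8,r1:Add1,r2:Mul2,r3:6,r4:3,r5:12
  c5: stall  regs: r0:8,r1:Add1,r2:Mul2,r3:6,r4:3,r5:12
  c6: stall  regs: r0:8,r1:Add1,r2:Mul2,r3:6,r4:3,r5:12
  c7: stall  regs: r0:8,r1:Add1,r2:Mul2,r3:6,r4:3,r5:12
  c8: CDB Mul1=96; issue MUL r0<-Mul1  regs: r0:Mul1,r1:Add1,r2:Mul2,r3:6,r4:3,r5:12
  c9: issue SUB r4<-Add2  regs: r0:Mul1,r1:Add1,r2:Mul2,r3:6,r4:Add2,r5:12
  c10: CDB Add1=104; issue ADD r5<-Add1  regs: r0:Mul1,r1:104,r2:Mul2,r3:6,r4:Add2,r5:Add1
  c11: -  regs: r0:Mul1,r1:104,r2:Mul2,r3:6,r4:Add2,r5:Add1
  c12: -  regs: r0:Mul1,r1:104,r2:Mul2,r3:6,r4:Add2,r5:Add1
  c13: -  regs: r0:Mul1,r1:104,r2:Mul2,r3:6,r4:Add2,r5:Add1
  c14: -  regs: r0:Mul1,r1:104,r2:Mul2,r3:6,r4:Add2,r5:Add1
  c15: CDB Mul2=832  regs: r0:Mul1,r1:104,r2:832,r3:6,r4:Add2,r5:Add1
  c16: -  regs: r0:Mul1,r1:104,r2:832,r3:6,r4:Add2,r5:Add1
  c17: CDB Add1=838  regs: r0:Mul1,r1:104,r2:832,r3:6,r4:Add2,r5:838
  c18: CDB Add2=826  regs: r0:Mul1,r1:104,r2:832,r3:6,r4:826,r5:838
  c19: -  regs: r0:Mul1,r1:104,r2:832,r3:6,r4:826,r5:838

STATUS = VALUE 104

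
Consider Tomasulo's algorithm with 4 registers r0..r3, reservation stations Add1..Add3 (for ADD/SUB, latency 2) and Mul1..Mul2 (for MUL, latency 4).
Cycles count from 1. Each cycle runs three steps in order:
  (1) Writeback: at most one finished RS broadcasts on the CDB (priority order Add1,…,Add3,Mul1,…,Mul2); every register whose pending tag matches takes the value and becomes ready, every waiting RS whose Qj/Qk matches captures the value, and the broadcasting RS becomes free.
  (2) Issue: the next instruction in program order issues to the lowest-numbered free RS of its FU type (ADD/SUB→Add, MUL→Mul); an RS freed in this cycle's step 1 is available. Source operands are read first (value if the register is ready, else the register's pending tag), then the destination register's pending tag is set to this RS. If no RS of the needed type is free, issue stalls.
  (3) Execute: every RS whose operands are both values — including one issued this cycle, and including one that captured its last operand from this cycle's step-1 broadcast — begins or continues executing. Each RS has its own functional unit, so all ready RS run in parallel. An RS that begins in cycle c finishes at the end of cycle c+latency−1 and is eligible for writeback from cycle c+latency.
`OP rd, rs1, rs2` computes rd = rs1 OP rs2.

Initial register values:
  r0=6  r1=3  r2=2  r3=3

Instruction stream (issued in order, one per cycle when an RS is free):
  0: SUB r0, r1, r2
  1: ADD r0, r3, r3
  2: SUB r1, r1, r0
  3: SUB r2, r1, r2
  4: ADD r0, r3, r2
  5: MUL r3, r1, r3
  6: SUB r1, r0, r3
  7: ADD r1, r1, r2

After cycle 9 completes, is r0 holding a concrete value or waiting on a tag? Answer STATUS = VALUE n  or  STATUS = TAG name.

STATUS = TAG Add3

cycle 1: issue SUB r0<-Add1 // r0:Add1,r1:3,r2:2,r3:3
cycle 2: issue ADD r0<-Add2 // r0:Add2,r1:3,r2:2,r3:3
cycle 3: CDB Add1=1; issue SUB r1<-Add1 // r0:Add2,r1:Add1,r2:2,r3:3
cycle 4: CDB Add2=6; issue SUB r2<-Add2 // r0:6,r1:Add1,r2:Add2,r3:3
cycle 5: issue ADD r0<-Add3 // r0:Add3,r1:Add1,r2:Add2,r3:3
cycle 6: CDB Add1=-3; issue MUL r3<-Mul1 // r0:Add3,r1:-3,r2:Add2,r3:Mul1
cycle 7: issue SUB r1<-Add1 // r0:Add3,r1:Add1,r2:Add2,r3:Mul1
cycle 8: CDB Add2=-5; issue ADD r1<-Add2 // r0:Add3,r1:Add2,r2:-5,r3:Mul1
cycle 9: - // r0:Add3,r1:Add2,r2:-5,r3:Mul1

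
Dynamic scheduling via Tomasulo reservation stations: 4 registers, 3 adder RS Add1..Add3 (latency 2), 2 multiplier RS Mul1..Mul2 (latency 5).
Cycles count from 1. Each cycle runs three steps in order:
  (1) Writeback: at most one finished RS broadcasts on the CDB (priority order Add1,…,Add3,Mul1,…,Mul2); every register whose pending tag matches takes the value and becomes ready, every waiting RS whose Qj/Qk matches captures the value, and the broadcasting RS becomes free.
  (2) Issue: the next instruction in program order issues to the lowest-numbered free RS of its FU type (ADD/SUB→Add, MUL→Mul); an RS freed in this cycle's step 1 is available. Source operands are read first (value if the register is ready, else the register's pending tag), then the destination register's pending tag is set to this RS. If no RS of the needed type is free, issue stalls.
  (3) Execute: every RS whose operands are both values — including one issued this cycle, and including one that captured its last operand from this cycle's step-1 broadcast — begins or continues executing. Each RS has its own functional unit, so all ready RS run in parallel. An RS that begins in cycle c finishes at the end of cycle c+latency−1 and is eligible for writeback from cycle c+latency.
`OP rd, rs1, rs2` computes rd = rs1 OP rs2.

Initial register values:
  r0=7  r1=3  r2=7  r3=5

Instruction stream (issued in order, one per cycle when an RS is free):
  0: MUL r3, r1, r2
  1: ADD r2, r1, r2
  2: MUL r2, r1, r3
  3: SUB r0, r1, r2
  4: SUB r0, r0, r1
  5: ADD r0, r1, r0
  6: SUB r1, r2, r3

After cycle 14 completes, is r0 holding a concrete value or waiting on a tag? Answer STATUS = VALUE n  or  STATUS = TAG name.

cycle 1: issue MUL r3<-Mul1 // r0:7,r1:3,r2:7,r3:Mul1
cycle 2: issue ADD r2<-Add1 // r0:7,r1:3,r2:Add1,r3:Mul1
cycle 3: issue MUL r2<-Mul2 // r0:7,r1:3,r2:Mul2,r3:Mul1
cycle 4: CDB Add1=10; issue SUB r0<-Add1 // r0:Add1,r1:3,r2:Mul2,r3:Mul1
cycle 5: issue SUB r0<-Add2 // r0:Add2,r1:3,r2:Mul2,r3:Mul1
cycle 6: CDB Mul1=21; issue ADD r0<-Add3 // r0:Add3,r1:3,r2:Mul2,r3:21
cycle 7: stall // r0:Add3,r1:3,r2:Mul2,r3:21
cycle 8: stall // r0:Add3,r1:3,r2:Mul2,r3:21
cycle 9: stall // r0:Add3,r1:3,r2:Mul2,r3:21
cycle 10: stall // r0:Add3,r1:3,r2:Mul2,r3:21
cycle 11: CDB Mul2=63; stall // r0:Add3,r1:3,r2:63,r3:21
cycle 12: stall // r0:Add3,r1:3,r2:63,r3:21
cycle 13: CDB Add1=-60; issue SUB r1<-Add1 // r0:Add3,r1:Add1,r2:63,r3:21
cycle 14: - // r0:Add3,r1:Add1,r2:63,r3:21

STATUS = TAG Add3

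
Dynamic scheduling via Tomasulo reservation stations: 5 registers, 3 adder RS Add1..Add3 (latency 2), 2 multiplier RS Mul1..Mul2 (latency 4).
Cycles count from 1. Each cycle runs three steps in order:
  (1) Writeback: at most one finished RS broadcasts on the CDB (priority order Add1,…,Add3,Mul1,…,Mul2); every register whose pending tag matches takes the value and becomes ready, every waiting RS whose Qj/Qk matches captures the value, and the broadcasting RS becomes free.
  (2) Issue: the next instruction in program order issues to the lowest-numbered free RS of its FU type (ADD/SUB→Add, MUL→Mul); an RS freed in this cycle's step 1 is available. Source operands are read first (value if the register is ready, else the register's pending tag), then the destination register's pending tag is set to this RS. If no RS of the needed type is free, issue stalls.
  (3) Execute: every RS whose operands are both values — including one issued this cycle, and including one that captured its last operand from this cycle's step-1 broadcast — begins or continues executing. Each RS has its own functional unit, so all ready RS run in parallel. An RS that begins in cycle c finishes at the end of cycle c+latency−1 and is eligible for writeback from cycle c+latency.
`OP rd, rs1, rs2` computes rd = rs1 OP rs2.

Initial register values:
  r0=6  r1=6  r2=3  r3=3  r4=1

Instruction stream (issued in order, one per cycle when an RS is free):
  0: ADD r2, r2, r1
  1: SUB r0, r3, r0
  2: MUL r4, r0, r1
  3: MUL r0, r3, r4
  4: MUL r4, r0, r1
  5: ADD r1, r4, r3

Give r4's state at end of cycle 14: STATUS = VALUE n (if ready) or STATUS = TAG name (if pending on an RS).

cycle 1: issue ADD r2<-Add1 // r0:6,r1:6,r2:Add1,r3:3,r4:1
cycle 2: issue SUB r0<-Add2 // r0:Add2,r1:6,r2:Add1,r3:3,r4:1
cycle 3: CDB Add1=9; issue MUL r4<-Mul1 // r0:Add2,r1:6,r2:9,r3:3,r4:Mul1
cycle 4: CDB Add2=-3; issue MUL r0<-Mul2 // r0:Mul2,r1:6,r2:9,r3:3,r4:Mul1
cycle 5: stall // r0:Mul2,r1:6,r2:9,r3:3,r4:Mul1
cycle 6: stall // r0:Mul2,r1:6,r2:9,r3:3,r4:Mul1
cycle 7: stall // r0:Mul2,r1:6,r2:9,r3:3,r4:Mul1
cycle 8: CDB Mul1=-18; issue MUL r4<-Mul1 // r0:Mul2,r1:6,r2:9,r3:3,r4:Mul1
cycle 9: issue ADD r1<-Add1 // r0:Mul2,r1:Add1,r2:9,r3:3,r4:Mul1
cycle 10: - // r0:Mul2,r1:Add1,r2:9,r3:3,r4:Mul1
cycle 11: - // r0:Mul2,r1:Add1,r2:9,r3:3,r4:Mul1
cycle 12: CDB Mul2=-54 // r0:-54,r1:Add1,r2:9,r3:3,r4:Mul1
cycle 13: - // r0:-54,r1:Add1,r2:9,r3:3,r4:Mul1
cycle 14: - // r0:-54,r1:Add1,r2:9,r3:3,r4:Mul1

STATUS = TAG Mul1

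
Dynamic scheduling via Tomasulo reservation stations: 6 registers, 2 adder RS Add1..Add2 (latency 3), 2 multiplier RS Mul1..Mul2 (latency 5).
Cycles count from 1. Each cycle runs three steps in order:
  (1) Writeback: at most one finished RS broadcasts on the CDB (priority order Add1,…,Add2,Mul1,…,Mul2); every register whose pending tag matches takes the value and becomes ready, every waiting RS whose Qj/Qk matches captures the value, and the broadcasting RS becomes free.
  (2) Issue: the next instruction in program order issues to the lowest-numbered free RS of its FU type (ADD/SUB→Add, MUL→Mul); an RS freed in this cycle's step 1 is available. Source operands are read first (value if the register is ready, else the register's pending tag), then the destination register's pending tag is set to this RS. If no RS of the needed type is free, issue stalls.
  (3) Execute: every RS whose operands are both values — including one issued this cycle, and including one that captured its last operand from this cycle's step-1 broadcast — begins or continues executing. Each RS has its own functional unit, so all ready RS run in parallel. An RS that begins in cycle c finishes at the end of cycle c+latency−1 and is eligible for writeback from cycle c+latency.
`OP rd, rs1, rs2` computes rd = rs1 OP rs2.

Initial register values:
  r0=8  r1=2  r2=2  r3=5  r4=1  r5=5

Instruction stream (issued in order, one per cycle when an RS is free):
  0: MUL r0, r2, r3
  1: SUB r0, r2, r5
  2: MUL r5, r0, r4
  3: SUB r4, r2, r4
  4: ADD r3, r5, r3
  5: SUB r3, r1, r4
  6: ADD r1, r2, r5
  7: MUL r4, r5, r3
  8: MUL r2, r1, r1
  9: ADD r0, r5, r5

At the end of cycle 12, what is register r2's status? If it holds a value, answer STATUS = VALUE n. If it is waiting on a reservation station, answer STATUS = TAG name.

STATUS = TAG Mul2

cycle 1: issue MUL r0<-Mul1 // r0:Mul1,r1:2,r2:2,r3:5,r4:1,r5:5
cycle 2: issue SUB r0<-Add1 // r0:Add1,r1:2,r2:2,r3:5,r4:1,r5:5
cycle 3: issue MUL r5<-Mul2 // r0:Add1,r1:2,r2:2,r3:5,r4:1,r5:Mul2
cycle 4: issue SUB r4<-Add2 // r0:Add1,r1:2,r2:2,r3:5,r4:Add2,r5:Mul2
cycle 5: CDB Add1=-3; issue ADD r3<-Add1 // r0:-3,r1:2,r2:2,r3:Add1,r4:Add2,r5:Mul2
cycle 6: CDB Mul1=10; stall // r0:-3,r1:2,r2:2,r3:Add1,r4:Add2,r5:Mul2
cycle 7: CDB Add2=1; issue SUB r3<-Add2 // r0:-3,r1:2,r2:2,r3:Add2,r4:1,r5:Mul2
cycle 8: stall // r0:-3,r1:2,r2:2,r3:Add2,r4:1,r5:Mul2
cycle 9: stall // r0:-3,r1:2,r2:2,r3:Add2,r4:1,r5:Mul2
cycle 10: CDB Add2=1; issue ADD r1<-Add2 // r0:-3,r1:Add2,r2:2,r3:1,r4:1,r5:Mul2
cycle 11: CDB Mul2=-3; issue MUL r4<-Mul1 // r0:-3,r1:Add2,r2:2,r3:1,r4:Mul1,r5:-3
cycle 12: issue MUL r2<-Mul2 // r0:-3,r1:Add2,r2:Mul2,r3:1,r4:Mul1,r5:-3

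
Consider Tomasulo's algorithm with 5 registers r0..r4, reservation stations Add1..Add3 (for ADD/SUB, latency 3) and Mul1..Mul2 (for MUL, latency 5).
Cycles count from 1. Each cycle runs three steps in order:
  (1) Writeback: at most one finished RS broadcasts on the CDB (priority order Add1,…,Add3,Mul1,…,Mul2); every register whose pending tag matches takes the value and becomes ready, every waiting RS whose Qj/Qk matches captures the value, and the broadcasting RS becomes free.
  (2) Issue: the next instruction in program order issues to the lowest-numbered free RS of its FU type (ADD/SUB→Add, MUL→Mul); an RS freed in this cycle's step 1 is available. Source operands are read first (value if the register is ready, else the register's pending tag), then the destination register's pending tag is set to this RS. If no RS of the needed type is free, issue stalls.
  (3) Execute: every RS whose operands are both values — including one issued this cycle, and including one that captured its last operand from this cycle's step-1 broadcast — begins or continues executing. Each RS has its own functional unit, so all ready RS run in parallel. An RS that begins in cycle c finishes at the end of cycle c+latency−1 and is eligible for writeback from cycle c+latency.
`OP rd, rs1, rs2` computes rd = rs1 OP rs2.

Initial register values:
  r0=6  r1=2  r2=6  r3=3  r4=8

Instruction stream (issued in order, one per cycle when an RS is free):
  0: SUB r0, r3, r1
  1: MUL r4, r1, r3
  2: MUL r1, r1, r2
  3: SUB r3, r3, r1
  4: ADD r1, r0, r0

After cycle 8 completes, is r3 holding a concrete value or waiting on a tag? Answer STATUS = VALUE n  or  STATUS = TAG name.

cycle 1: issue SUB r0<-Add1 // r0:Add1,r1:2,r2:6,r3:3,r4:8
cycle 2: issue MUL r4<-Mul1 // r0:Add1,r1:2,r2:6,r3:3,r4:Mul1
cycle 3: issue MUL r1<-Mul2 // r0:Add1,r1:Mul2,r2:6,r3:3,r4:Mul1
cycle 4: CDB Add1=1; issue SUB r3<-Add1 // r0:1,r1:Mul2,r2:6,r3:Add1,r4:Mul1
cycle 5: issue ADD r1<-Add2 // r0:1,r1:Add2,r2:6,r3:Add1,r4:Mul1
cycle 6: - // r0:1,r1:Add2,r2:6,r3:Add1,r4:Mul1
cycle 7: CDB Mul1=6 // r0:1,r1:Add2,r2:6,r3:Add1,r4:6
cycle 8: CDB Add2=2 // r0:1,r1:2,r2:6,r3:Add1,r4:6

STATUS = TAG Add1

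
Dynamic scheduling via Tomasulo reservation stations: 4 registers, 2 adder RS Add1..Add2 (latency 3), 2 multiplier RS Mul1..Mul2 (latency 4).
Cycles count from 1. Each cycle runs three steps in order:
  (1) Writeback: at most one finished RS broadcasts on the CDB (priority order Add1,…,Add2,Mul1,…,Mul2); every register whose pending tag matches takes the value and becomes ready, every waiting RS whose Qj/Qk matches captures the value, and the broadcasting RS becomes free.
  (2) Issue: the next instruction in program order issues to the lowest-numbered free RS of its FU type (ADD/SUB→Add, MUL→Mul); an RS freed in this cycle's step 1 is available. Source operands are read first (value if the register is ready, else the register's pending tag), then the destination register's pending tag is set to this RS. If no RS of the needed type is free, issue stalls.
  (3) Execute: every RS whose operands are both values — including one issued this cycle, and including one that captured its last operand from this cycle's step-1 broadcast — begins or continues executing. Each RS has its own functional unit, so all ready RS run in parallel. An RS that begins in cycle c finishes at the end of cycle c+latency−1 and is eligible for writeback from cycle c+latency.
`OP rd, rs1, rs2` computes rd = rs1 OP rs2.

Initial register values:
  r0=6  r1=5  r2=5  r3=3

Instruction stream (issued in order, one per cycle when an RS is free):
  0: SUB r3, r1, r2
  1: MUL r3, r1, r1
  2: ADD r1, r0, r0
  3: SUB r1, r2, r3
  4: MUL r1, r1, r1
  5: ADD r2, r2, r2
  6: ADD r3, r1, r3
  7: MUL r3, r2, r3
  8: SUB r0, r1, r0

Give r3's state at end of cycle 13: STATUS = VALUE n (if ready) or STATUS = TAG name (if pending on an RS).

c1: issue SUB r3<-Add1 | r0:6,r1:5,r2:5,r3:Add1
c2: issue MUL r3<-Mul1 | r0:6,r1:5,r2:5,r3:Mul1
c3: issue ADD r1<-Add2 | r0:6,r1:Add2,r2:5,r3:Mul1
c4: CDB Add1=0; issue SUB r1<-Add1 | r0:6,r1:Add1,r2:5,r3:Mul1
c5: issue MUL r1<-Mul2 | r0:6,r1:Mul2,r2:5,r3:Mul1
c6: CDB Add2=12; issue ADD r2<-Add2 | r0:6,r1:Mul2,r2:Add2,r3:Mul1
c7: CDB Mul1=25; stall | r0:6,r1:Mul2,r2:Add2,r3:25
c8: stall | r0:6,r1:Mul2,r2:Add2,r3:25
c9: CDB Add2=10; issue ADD r3<-Add2 | r0:6,r1:Mul2,r2:10,r3:Add2
c10: CDB Add1=-20; issue MUL r3<-Mul1 | r0:6,r1:Mul2,r2:10,r3:Mul1
c11: issue SUB r0<-Add1 | r0:Add1,r1:Mul2,r2:10,r3:Mul1
c12: - | r0:Add1,r1:Mul2,r2:10,r3:Mul1
c13: - | r0:Add1,r1:Mul2,r2:10,r3:Mul1

STATUS = TAG Mul1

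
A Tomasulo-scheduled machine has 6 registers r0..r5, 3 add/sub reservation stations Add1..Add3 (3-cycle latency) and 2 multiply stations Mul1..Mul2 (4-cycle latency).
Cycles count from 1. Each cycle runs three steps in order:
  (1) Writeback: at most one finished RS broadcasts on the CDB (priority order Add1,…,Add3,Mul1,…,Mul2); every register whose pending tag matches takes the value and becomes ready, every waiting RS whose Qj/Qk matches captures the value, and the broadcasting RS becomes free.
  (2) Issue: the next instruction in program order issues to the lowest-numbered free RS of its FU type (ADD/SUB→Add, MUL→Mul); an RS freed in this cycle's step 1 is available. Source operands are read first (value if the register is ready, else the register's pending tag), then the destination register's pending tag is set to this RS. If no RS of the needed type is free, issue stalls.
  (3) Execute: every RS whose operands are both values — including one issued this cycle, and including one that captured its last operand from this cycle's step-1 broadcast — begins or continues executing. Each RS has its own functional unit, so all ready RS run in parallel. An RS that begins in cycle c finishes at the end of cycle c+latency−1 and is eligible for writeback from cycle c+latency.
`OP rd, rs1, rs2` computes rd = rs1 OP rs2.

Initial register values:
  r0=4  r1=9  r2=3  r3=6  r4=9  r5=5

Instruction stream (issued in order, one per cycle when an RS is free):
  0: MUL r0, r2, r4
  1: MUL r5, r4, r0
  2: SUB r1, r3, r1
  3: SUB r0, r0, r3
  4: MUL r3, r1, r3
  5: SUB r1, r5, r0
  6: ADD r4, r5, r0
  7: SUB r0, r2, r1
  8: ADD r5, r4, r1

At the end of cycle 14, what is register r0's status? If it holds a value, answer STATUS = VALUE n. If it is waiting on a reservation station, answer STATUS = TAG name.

cycle 1: issue MUL r0<-Mul1 // r0:Mul1,r1:9,r2:3,r3:6,r4:9,r5:5
cycle 2: issue MUL r5<-Mul2 // r0:Mul1,r1:9,r2:3,r3:6,r4:9,r5:Mul2
cycle 3: issue SUB r1<-Add1 // r0:Mul1,r1:Add1,r2:3,r3:6,r4:9,r5:Mul2
cycle 4: issue SUB r0<-Add2 // r0:Add2,r1:Add1,r2:3,r3:6,r4:9,r5:Mul2
cycle 5: CDB Mul1=27; issue MUL r3<-Mul1 // r0:Add2,r1:Add1,r2:3,r3:Mul1,r4:9,r5:Mul2
cycle 6: CDB Add1=-3; issue SUB r1<-Add1 // r0:Add2,r1:Add1,r2:3,r3:Mul1,r4:9,r5:Mul2
cycle 7: issue ADD r4<-Add3 // r0:Add2,r1:Add1,r2:3,r3:Mul1,r4:Add3,r5:Mul2
cycle 8: CDB Add2=21; issue SUB r0<-Add2 // r0:Add2,r1:Add1,r2:3,r3:Mul1,r4:Add3,r5:Mul2
cycle 9: CDB Mul2=243; stall // r0:Add2,r1:Add1,r2:3,r3:Mul1,r4:Add3,r5:243
cycle 10: CDB Mul1=-18; stall // r0:Add2,r1:Add1,r2:3,r3:-18,r4:Add3,r5:243
cycle 11: stall // r0:Add2,r1:Add1,r2:3,r3:-18,r4:Add3,r5:243
cycle 12: CDB Add1=222; issue ADD r5<-Add1 // r0:Add2,r1:222,r2:3,r3:-18,r4:Add3,r5:Add1
cycle 13: CDB Add3=264 // r0:Add2,r1:222,r2:3,r3:-18,r4:264,r5:Add1
cycle 14: - // r0:Add2,r1:222,r2:3,r3:-18,r4:264,r5:Add1

STATUS = TAG Add2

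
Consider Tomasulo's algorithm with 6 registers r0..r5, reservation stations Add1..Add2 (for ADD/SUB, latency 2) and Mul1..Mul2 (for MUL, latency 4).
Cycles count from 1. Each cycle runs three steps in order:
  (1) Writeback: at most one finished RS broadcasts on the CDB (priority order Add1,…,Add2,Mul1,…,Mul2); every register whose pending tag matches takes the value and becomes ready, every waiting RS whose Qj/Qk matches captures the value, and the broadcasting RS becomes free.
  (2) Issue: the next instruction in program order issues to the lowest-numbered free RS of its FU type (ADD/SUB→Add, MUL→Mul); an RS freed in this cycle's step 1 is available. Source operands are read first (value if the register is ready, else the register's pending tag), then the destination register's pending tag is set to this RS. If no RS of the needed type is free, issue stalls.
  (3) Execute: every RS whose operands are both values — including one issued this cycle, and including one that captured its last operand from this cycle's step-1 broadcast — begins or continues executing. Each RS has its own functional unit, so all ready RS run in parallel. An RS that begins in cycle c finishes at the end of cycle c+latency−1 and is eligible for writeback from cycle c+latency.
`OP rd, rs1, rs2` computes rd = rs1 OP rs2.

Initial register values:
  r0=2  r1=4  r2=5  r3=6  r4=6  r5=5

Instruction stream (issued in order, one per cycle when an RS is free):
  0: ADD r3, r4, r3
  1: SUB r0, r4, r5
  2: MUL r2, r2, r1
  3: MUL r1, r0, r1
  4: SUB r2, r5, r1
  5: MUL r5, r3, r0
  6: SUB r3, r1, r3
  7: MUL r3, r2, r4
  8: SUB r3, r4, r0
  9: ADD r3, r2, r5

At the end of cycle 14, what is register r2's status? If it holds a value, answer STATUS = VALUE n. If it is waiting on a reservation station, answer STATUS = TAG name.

STATUS = VALUE 1

  c1: issue ADD r3<-Add1  regs: r0:2,r1:4,r2:5,r3:Add1,r4:6,r5:5
  c2: issue SUB r0<-Add2  regs: r0:Add2,r1:4,r2:5,r3:Add1,r4:6,r5:5
  c3: CDB Add1=12; issue MUL r2<-Mul1  regs: r0:Add2,r1:4,r2:Mul1,r3:12,r4:6,r5:5
  c4: CDB Add2=1; issue MUL r1<-Mul2  regs: r0:1,r1:Mul2,r2:Mul1,r3:12,r4:6,r5:5
  c5: issue SUB r2<-Add1  regs: r0:1,r1:Mul2,r2:Add1,r3:12,r4:6,r5:5
  c6: stall  regs: r0:1,r1:Mul2,r2:Add1,r3:12,r4:6,r5:5
  c7: CDB Mul1=20; issue MUL r5<-Mul1  regs: r0:1,r1:Mul2,r2:Add1,r3:12,r4:6,r5:Mul1
  c8: CDB Mul2=4; issue SUB r3<-Add2  regs: r0:1,r1:4,r2:Add1,r3:Add2,r4:6,r5:Mul1
  c9: issue MUL r3<-Mul2  regs: r0:1,r1:4,r2:Add1,r3:Mul2,r4:6,r5:Mul1
  c10: CDB Add1=1; issue SUB r3<-Add1  regs: r0:1,r1:4,r2:1,r3:Add1,r4:6,r5:Mul1
  c11: CDB Add2=-8; issue ADD r3<-Add2  regs: r0:1,r1:4,r2:1,r3:Add2,r4:6,r5:Mul1
  c12: CDB Add1=5  regs: r0:1,r1:4,r2:1,r3:Add2,r4:6,r5:Mul1
  c13: CDB Mul1=12  regs: r0:1,r1:4,r2:1,r3:Add2,r4:6,r5:12
  c14: CDB Mul2=6  regs: r0:1,r1:4,r2:1,r3:Add2,r4:6,r5:12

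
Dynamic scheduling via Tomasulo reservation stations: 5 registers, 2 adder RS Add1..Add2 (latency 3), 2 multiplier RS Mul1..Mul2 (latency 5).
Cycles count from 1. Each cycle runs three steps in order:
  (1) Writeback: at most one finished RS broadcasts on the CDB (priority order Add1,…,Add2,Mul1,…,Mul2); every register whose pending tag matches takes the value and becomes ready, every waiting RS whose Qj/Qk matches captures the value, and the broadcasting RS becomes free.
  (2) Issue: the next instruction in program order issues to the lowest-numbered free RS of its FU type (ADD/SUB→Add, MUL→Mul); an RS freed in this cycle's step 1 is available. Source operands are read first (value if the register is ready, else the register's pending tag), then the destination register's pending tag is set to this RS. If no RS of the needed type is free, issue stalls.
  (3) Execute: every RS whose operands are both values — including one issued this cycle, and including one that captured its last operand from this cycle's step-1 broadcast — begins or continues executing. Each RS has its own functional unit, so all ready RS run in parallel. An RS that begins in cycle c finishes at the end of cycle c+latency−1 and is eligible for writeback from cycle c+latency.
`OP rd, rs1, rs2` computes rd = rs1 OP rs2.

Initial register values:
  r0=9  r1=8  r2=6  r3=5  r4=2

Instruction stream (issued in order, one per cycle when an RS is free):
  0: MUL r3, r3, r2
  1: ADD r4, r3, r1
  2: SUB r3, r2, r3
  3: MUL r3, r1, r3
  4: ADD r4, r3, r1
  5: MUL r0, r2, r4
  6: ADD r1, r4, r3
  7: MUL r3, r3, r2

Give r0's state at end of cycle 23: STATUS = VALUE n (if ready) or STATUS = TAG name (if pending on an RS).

  c1: issue MUL r3<-Mul1  regs: r0:9,r1:8,r2:6,r3:Mul1,r4:2
  c2: issue ADD r4<-Add1  regs: r0:9,r1:8,r2:6,r3:Mul1,r4:Add1
  c3: issue SUB r3<-Add2  regs: r0:9,r1:8,r2:6,r3:Add2,r4:Add1
  c4: issue MUL r3<-Mul2  regs: r0:9,r1:8,r2:6,r3:Mul2,r4:Add1
  c5: stall  regs: r0:9,r1:8,r2:6,r3:Mul2,r4:Add1
  c6: CDB Mul1=30; stall  regs: r0:9,r1:8,r2:6,r3:Mul2,r4:Add1
  c7: stall  regs: r0:9,r1:8,r2:6,r3:Mul2,r4:Add1
  c8: stall  regs: r0:9,r1:8,r2:6,r3:Mul2,r4:Add1
  c9: CDB Add1=38; issue ADD r4<-Add1  regs: r0:9,r1:8,r2:6,r3:Mul2,r4:Add1
  c10: CDB Add2=-24; issue MUL r0<-Mul1  regs: r0:Mul1,r1:8,r2:6,r3:Mul2,r4:Add1
  c11: issue ADD r1<-Add2  regs: r0:Mul1,r1:Add2,r2:6,r3:Mul2,r4:Add1
  c12: stall  regs: r0:Mul1,r1:Add2,r2:6,r3:Mul2,r4:Add1
  c13: stall  regs: r0:Mul1,r1:Add2,r2:6,r3:Mul2,r4:Add1
  c14: stall  regs: r0:Mul1,r1:Add2,r2:6,r3:Mul2,r4:Add1
  c15: CDB Mul2=-192; issue MUL r3<-Mul2  regs: r0:Mul1,r1:Add2,r2:6,r3:Mul2,r4:Add1
  c16: -  regs: r0:Mul1,r1:Add2,r2:6,r3:Mul2,r4:Add1
  c17: -  regs: r0:Mul1,r1:Add2,r2:6,r3:Mul2,r4:Add1
  c18: CDB Add1=-184  regs: r0:Mul1,r1:Add2,r2:6,r3:Mul2,r4:-184
  c19: -  regs: r0:Mul1,r1:Add2,r2:6,r3:Mul2,r4:-184
  c20: CDB Mul2=-1152  regs: r0:Mul1,r1:Add2,r2:6,r3:-1152,r4:-184
  c21: CDB Add2=-376  regs: r0:Mul1,r1:-376,r2:6,r3:-1152,r4:-184
  c22: -  regs: r0:Mul1,r1:-376,r2:6,r3:-1152,r4:-184
  c23: CDB Mul1=-1104  regs: r0:-1104,r1:-376,r2:6,r3:-1152,r4:-184

STATUS = VALUE -1104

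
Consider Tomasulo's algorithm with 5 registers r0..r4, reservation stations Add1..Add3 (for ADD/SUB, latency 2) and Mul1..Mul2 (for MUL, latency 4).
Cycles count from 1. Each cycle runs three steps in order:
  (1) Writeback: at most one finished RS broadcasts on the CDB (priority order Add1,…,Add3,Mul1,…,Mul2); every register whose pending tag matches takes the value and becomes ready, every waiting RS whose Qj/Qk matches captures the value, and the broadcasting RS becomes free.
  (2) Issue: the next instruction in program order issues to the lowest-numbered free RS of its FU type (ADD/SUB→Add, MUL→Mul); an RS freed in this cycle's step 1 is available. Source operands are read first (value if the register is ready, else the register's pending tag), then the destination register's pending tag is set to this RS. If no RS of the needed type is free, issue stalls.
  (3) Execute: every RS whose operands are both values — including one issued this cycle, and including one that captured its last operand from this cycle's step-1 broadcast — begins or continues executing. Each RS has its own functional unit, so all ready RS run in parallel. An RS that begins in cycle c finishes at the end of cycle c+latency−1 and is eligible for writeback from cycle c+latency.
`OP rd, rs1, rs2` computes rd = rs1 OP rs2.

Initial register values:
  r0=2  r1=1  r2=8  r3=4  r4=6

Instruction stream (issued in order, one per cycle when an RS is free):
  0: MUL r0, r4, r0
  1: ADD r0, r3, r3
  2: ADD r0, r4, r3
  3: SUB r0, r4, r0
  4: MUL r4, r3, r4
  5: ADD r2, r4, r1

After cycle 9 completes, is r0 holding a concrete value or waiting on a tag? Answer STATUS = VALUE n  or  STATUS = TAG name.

STATUS = VALUE -4

cycle 1: issue MUL r0<-Mul1 // r0:Mul1,r1:1,r2:8,r3:4,r4:6
cycle 2: issue ADD r0<-Add1 // r0:Add1,r1:1,r2:8,r3:4,r4:6
cycle 3: issue ADD r0<-Add2 // r0:Add2,r1:1,r2:8,r3:4,r4:6
cycle 4: CDB Add1=8; issue SUB r0<-Add1 // r0:Add1,r1:1,r2:8,r3:4,r4:6
cycle 5: CDB Add2=10; issue MUL r4<-Mul2 // r0:Add1,r1:1,r2:8,r3:4,r4:Mul2
cycle 6: CDB Mul1=12; issue ADD r2<-Add2 // r0:Add1,r1:1,r2:Add2,r3:4,r4:Mul2
cycle 7: CDB Add1=-4 // r0:-4,r1:1,r2:Add2,r3:4,r4:Mul2
cycle 8: - // r0:-4,r1:1,r2:Add2,r3:4,r4:Mul2
cycle 9: CDB Mul2=24 // r0:-4,r1:1,r2:Add2,r3:4,r4:24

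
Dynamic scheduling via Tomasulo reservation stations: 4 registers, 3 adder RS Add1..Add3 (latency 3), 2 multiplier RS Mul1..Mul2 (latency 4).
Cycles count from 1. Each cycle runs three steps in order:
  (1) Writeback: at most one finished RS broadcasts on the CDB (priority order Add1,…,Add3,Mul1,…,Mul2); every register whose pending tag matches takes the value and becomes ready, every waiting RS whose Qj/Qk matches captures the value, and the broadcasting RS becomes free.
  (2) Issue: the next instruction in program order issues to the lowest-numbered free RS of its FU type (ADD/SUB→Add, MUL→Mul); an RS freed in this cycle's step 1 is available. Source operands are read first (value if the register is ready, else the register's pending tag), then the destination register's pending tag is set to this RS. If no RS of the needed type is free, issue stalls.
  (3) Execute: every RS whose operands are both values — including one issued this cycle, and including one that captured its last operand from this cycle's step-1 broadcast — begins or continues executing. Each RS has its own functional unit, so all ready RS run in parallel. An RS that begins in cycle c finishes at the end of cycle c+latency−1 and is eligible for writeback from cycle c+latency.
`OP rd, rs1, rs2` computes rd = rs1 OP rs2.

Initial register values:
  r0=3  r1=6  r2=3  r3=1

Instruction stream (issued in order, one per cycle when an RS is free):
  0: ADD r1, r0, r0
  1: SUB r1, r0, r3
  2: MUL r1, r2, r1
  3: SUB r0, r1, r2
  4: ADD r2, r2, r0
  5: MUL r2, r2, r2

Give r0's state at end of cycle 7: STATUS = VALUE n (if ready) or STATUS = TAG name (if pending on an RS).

  c1: issue ADD r1<-Add1  regs: r0:3,r1:Add1,r2:3,r3:1
  c2: issue SUB r1<-Add2  regs: r0:3,r1:Add2,r2:3,r3:1
  c3: issue MUL r1<-Mul1  regs: r0:3,r1:Mul1,r2:3,r3:1
  c4: CDB Add1=6; issue SUB r0<-Add1  regs: r0:Add1,r1:Mul1,r2:3,r3:1
  c5: CDB Add2=2; issue ADD r2<-Add2  regs: r0:Add1,r1:Mul1,r2:Add2,r3:1
  c6: issue MUL r2<-Mul2  regs: r0:Add1,r1:Mul1,r2:Mul2,r3:1
  c7: -  regs: r0:Add1,r1:Mul1,r2:Mul2,r3:1

STATUS = TAG Add1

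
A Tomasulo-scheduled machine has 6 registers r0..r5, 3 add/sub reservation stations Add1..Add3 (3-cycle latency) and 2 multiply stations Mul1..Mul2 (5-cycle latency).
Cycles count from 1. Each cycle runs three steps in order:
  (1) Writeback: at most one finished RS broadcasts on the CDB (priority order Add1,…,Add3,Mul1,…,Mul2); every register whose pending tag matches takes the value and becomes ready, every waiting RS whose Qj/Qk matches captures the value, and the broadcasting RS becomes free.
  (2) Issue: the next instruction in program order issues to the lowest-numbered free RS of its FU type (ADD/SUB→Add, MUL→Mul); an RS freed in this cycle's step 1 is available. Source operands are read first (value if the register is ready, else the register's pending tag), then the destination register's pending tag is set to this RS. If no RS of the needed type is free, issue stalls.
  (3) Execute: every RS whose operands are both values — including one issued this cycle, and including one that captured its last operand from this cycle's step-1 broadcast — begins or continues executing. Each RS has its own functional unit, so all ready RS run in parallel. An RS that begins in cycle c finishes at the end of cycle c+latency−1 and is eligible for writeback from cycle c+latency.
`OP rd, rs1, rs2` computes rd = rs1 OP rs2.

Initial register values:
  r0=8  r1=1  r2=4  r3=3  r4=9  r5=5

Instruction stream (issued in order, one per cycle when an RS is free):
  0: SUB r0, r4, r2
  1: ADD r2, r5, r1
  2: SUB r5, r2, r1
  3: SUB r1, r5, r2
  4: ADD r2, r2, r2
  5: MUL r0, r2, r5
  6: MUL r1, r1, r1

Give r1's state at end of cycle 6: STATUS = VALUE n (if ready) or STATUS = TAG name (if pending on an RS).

  c1: issue SUB r0<-Add1  regs: r0:Add1,r1:1,r2:4,r3:3,r4:9,r5:5
  c2: issue ADD r2<-Add2  regs: r0:Add1,r1:1,r2:Add2,r3:3,r4:9,r5:5
  c3: issue SUB r5<-Add3  regs: r0:Add1,r1:1,r2:Add2,r3:3,r4:9,r5:Add3
  c4: CDB Add1=5; issue SUB r1<-Add1  regs: r0:5,r1:Add1,r2:Add2,r3:3,r4:9,r5:Add3
  c5: CDB Add2=6; issue ADD r2<-Add2  regs: r0:5,r1:Add1,r2:Add2,r3:3,r4:9,r5:Add3
  c6: issue MUL r0<-Mul1  regs: r0:Mul1,r1:Add1,r2:Add2,r3:3,r4:9,r5:Add3

STATUS = TAG Add1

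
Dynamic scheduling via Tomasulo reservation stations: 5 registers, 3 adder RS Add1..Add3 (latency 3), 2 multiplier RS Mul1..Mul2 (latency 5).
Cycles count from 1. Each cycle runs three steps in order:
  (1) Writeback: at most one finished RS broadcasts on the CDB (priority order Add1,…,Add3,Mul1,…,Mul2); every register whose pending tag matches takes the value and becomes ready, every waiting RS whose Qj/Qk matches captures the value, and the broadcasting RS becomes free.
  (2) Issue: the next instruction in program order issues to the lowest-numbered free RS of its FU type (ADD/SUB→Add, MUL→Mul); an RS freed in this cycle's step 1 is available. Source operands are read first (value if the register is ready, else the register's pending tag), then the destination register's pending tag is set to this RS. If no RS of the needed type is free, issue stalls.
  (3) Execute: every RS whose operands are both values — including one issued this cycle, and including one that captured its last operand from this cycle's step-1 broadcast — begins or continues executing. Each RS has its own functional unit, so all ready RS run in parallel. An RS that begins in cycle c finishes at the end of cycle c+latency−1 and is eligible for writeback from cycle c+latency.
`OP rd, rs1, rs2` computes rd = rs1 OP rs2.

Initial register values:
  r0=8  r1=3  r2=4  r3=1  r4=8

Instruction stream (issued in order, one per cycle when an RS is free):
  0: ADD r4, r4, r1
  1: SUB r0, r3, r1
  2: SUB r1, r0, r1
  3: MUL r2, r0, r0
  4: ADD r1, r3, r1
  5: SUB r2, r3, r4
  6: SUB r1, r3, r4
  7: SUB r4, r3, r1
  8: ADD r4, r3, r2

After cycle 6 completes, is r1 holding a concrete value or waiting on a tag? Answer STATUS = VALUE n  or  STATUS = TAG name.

cycle 1: issue ADD r4<-Add1 // r0:8,r1:3,r2:4,r3:1,r4:Add1
cycle 2: issue SUB r0<-Add2 // r0:Add2,r1:3,r2:4,r3:1,r4:Add1
cycle 3: issue SUB r1<-Add3 // r0:Add2,r1:Add3,r2:4,r3:1,r4:Add1
cycle 4: CDB Add1=11; issue MUL r2<-Mul1 // r0:Add2,r1:Add3,r2:Mul1,r3:1,r4:11
cycle 5: CDB Add2=-2; issue ADD r1<-Add1 // r0:-2,r1:Add1,r2:Mul1,r3:1,r4:11
cycle 6: issue SUB r2<-Add2 // r0:-2,r1:Add1,r2:Add2,r3:1,r4:11

STATUS = TAG Add1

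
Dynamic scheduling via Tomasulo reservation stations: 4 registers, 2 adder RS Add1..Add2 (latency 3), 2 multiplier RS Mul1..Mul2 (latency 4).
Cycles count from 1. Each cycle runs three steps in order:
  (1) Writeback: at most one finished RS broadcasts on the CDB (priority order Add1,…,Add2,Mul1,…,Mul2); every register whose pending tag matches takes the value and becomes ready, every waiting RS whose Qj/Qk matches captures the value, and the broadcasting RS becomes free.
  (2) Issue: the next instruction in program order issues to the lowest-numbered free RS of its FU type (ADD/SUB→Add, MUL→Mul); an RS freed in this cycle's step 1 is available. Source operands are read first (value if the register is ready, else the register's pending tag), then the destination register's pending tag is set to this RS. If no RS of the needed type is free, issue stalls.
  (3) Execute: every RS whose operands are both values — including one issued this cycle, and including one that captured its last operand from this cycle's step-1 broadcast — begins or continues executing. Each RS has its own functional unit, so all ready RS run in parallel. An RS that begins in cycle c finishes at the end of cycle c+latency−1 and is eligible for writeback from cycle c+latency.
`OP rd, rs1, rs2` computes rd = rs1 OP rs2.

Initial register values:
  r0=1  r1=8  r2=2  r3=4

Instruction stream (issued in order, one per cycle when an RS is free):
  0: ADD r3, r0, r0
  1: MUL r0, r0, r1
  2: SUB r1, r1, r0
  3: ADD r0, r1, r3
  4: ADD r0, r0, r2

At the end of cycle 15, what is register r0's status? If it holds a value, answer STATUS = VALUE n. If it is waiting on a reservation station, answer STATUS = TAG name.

STATUS = VALUE 4

c1: issue ADD r3<-Add1 | r0:1,r1:8,r2:2,r3:Add1
c2: issue MUL r0<-Mul1 | r0:Mul1,r1:8,r2:2,r3:Add1
c3: issue SUB r1<-Add2 | r0:Mul1,r1:Add2,r2:2,r3:Add1
c4: CDB Add1=2; issue ADD r0<-Add1 | r0:Add1,r1:Add2,r2:2,r3:2
c5: stall | r0:Add1,r1:Add2,r2:2,r3:2
c6: CDB Mul1=8; stall | r0:Add1,r1:Add2,r2:2,r3:2
c7: stall | r0:Add1,r1:Add2,r2:2,r3:2
c8: stall | r0:Add1,r1:Add2,r2:2,r3:2
c9: CDB Add2=0; issue ADD r0<-Add2 | r0:Add2,r1:0,r2:2,r3:2
c10: - | r0:Add2,r1:0,r2:2,r3:2
c11: - | r0:Add2,r1:0,r2:2,r3:2
c12: CDB Add1=2 | r0:Add2,r1:0,r2:2,r3:2
c13: - | r0:Add2,r1:0,r2:2,r3:2
c14: - | r0:Add2,r1:0,r2:2,r3:2
c15: CDB Add2=4 | r0:4,r1:0,r2:2,r3:2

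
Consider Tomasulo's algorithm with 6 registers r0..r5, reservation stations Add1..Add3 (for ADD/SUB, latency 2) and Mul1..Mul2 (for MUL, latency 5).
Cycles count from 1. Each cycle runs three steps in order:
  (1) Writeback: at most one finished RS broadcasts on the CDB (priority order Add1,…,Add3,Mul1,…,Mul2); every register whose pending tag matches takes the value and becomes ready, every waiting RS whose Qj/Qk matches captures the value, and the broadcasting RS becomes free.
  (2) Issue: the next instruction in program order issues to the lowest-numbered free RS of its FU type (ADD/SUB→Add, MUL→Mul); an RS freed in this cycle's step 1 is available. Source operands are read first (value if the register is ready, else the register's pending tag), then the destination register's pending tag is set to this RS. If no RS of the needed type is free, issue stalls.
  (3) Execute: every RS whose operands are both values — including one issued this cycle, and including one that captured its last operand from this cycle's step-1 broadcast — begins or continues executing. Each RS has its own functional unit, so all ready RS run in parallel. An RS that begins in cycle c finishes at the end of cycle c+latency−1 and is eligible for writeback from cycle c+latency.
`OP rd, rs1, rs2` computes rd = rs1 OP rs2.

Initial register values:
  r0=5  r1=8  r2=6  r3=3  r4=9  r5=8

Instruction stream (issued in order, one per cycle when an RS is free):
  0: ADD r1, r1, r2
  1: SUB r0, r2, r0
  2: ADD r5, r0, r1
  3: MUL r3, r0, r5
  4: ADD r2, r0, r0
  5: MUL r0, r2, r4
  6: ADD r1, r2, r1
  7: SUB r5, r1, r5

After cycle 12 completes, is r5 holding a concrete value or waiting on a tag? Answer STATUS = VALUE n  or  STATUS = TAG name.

cycle 1: issue ADD r1<-Add1 // r0:5,r1:Add1,r2:6,r3:3,r4:9,r5:8
cycle 2: issue SUB r0<-Add2 // r0:Add2,r1:Add1,r2:6,r3:3,r4:9,r5:8
cycle 3: CDB Add1=14; issue ADD r5<-Add1 // r0:Add2,r1:14,r2:6,r3:3,r4:9,r5:Add1
cycle 4: CDB Add2=1; issue MUL r3<-Mul1 // r0:1,r1:14,r2:6,r3:Mul1,r4:9,r5:Add1
cycle 5: issue ADD r2<-Add2 // r0:1,r1:14,r2:Add2,r3:Mul1,r4:9,r5:Add1
cycle 6: CDB Add1=15; issue MUL r0<-Mul2 // r0:Mul2,r1:14,r2:Add2,r3:Mul1,r4:9,r5:15
cycle 7: CDB Add2=2; issue ADD r1<-Add1 // r0:Mul2,r1:Add1,r2:2,r3:Mul1,r4:9,r5:15
cycle 8: issue SUB r5<-Add2 // r0:Mul2,r1:Add1,r2:2,r3:Mul1,r4:9,r5:Add2
cycle 9: CDB Add1=16 // r0:Mul2,r1:16,r2:2,r3:Mul1,r4:9,r5:Add2
cycle 10: - // r0:Mul2,r1:16,r2:2,r3:Mul1,r4:9,r5:Add2
cycle 11: CDB Add2=1 // r0:Mul2,r1:16,r2:2,r3:Mul1,r4:9,r5:1
cycle 12: CDB Mul1=15 // r0:Mul2,r1:16,r2:2,r3:15,r4:9,r5:1

STATUS = VALUE 1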